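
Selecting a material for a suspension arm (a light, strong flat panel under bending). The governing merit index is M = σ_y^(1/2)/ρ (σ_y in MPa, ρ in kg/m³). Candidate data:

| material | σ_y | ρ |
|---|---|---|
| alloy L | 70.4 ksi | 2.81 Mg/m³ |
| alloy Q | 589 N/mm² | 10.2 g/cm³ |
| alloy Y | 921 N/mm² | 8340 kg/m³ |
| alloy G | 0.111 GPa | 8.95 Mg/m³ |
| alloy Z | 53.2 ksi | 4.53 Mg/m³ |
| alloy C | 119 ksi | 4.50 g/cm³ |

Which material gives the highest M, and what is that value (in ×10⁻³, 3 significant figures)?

In SI units:
  alloy L: σ_y = 485.4 MPa, ρ = 2810 kg/m³
  alloy Q: σ_y = 589.0 MPa, ρ = 10200 kg/m³
  alloy Y: σ_y = 921.0 MPa, ρ = 8340 kg/m³
  alloy G: σ_y = 111.0 MPa, ρ = 8950 kg/m³
  alloy Z: σ_y = 366.8 MPa, ρ = 4530 kg/m³
  alloy C: σ_y = 820.5 MPa, ρ = 4500 kg/m³
  alloy L: M = 7.84×10⁻³
  alloy C: M = 6.37×10⁻³
  alloy Z: M = 4.23×10⁻³
  alloy Y: M = 3.64×10⁻³
  alloy Q: M = 2.38×10⁻³
  alloy G: M = 1.18×10⁻³
The maximum is for alloy L.

alloy L, M = 7.84×10⁻³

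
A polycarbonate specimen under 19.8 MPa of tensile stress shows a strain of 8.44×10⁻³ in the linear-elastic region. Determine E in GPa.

E = σ/ε = 19.8 MPa / 8.44×10⁻³ = 2346 MPa = 2.35 GPa.

2.35 GPa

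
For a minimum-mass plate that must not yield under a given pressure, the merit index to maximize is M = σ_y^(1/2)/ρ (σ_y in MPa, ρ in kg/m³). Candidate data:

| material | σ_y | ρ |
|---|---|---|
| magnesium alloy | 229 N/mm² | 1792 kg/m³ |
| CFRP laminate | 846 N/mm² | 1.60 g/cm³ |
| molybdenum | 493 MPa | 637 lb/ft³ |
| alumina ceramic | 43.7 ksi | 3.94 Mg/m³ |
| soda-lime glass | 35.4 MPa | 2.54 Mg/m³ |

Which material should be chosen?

CFRP laminate

Putting every candidate on a common basis:
  magnesium alloy: σ_y = 229.0 MPa, ρ = 1792 kg/m³
  CFRP laminate: σ_y = 846.0 MPa, ρ = 1600 kg/m³
  molybdenum: σ_y = 493.0 MPa, ρ = 10200 kg/m³
  alumina ceramic: σ_y = 301.3 MPa, ρ = 3940 kg/m³
  soda-lime glass: σ_y = 35.40 MPa, ρ = 2540 kg/m³
  CFRP laminate: M = 18.2×10⁻³
  magnesium alloy: M = 8.44×10⁻³
  alumina ceramic: M = 4.41×10⁻³
  soda-lime glass: M = 2.34×10⁻³
  molybdenum: M = 2.18×10⁻³
CFRP laminate has the largest M.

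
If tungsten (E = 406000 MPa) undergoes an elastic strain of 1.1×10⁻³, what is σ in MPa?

447 MPa

E = 406000 MPa = 406.0 GPa.
σ = E·ε = 406000 MPa × 1.1×10⁻³ = 447 MPa.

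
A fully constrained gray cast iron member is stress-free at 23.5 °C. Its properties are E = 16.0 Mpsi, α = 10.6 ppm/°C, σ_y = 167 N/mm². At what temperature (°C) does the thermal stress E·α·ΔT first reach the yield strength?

166 °C

E = 16.0 Mpsi = 110.3 GPa.
σ_y = 167 N/mm² = 167.0 MPa.
E·α·ΔT = 167.0 MPa ⇒ ΔT = 167.0 / (110.3×10³ × 10.6×10⁻⁶) = 142.8 K.
T = 23.5 + 142.8 = 166.3 °C.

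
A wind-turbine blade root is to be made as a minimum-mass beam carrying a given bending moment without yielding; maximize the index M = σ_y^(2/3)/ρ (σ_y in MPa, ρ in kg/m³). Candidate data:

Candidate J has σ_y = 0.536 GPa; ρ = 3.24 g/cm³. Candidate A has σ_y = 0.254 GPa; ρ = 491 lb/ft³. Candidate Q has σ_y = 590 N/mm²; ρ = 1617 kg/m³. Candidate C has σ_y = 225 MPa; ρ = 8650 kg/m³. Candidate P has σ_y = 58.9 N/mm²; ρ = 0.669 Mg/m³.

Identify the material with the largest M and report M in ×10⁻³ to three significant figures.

candidate Q, M = 43.5×10⁻³

Convert each candidate to consistent units, then evaluate M:
  candidate J: σ_y = 536.0 MPa, ρ = 3240 kg/m³
  candidate A: σ_y = 254.0 MPa, ρ = 7865 kg/m³
  candidate Q: σ_y = 590.0 MPa, ρ = 1617 kg/m³
  candidate C: σ_y = 225.0 MPa, ρ = 8650 kg/m³
  candidate P: σ_y = 58.90 MPa, ρ = 669.0 kg/m³
  candidate Q: M = 43.5×10⁻³
  candidate P: M = 22.6×10⁻³
  candidate J: M = 20.4×10⁻³
  candidate A: M = 5.10×10⁻³
  candidate C: M = 4.28×10⁻³
Candidate Q ranks first.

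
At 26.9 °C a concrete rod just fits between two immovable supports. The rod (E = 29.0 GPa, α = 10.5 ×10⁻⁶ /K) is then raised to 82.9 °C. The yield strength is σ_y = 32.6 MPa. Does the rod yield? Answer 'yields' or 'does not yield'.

does not yield

ΔT = 56.00 K. Constrained thermal stress σ = E·α·ΔT = 29.00×10³ MPa × 10.5×10⁻⁶ × 56.00 = 17.1 MPa (compressive).
Compare to σ_y = 32.6 MPa: σ < σ_y, so it does not yield.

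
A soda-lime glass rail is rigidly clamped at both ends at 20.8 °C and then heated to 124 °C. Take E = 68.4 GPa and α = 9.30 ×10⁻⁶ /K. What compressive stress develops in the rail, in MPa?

65.6 MPa

ΔT = 103.2 K. Constrained thermal stress σ = E·α·ΔT = 68.40×10³ MPa × 9.30×10⁻⁶ × 103.2 = 65.6 MPa (compressive).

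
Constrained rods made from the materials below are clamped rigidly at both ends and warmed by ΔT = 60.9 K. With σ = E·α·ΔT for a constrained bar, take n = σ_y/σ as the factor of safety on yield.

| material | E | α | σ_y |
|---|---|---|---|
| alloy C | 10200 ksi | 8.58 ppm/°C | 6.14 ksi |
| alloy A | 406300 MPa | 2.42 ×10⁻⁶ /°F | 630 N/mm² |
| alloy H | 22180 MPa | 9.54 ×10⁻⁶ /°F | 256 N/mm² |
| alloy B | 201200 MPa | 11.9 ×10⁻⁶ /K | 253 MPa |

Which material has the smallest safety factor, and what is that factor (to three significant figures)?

With everything in SI (GPa, ×10⁻⁶/K, MPa):
  alloy C: E = 70.33, α = 8.58, σ_y = 42.33 → σ = 36.7 MPa, n = 1.15
  alloy A: E = 406.3, α = 4.36, σ_y = 630.0 → σ = 108 MPa, n = 5.85
  alloy H: E = 22.18, α = 17.2, σ_y = 256.0 → σ = 23.2 MPa, n = 11.0
  alloy B: E = 201.2, α = 11.9, σ_y = 253.0 → σ = 146 MPa, n = 1.74
Alloy C has the lowest safety factor, n = 1.15.

alloy C, n = 1.15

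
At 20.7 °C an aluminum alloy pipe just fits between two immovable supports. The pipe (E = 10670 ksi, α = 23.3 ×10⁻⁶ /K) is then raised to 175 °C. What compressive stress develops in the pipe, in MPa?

E = 10670 ksi = 73.57 GPa.
ΔT = 154.3 K. Constrained thermal stress σ = E·α·ΔT = 73.57×10³ MPa × 23.3×10⁻⁶ × 154.3 = 264 MPa (compressive).

264 MPa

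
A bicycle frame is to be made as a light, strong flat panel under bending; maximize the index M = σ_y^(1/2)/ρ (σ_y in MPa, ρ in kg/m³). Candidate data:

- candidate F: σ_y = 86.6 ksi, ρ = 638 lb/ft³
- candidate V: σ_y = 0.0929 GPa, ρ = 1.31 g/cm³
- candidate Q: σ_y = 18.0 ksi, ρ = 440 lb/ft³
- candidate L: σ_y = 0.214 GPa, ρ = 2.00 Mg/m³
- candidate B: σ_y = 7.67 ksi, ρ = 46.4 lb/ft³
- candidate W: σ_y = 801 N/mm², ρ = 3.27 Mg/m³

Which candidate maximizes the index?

Convert each candidate to consistent units, then evaluate M:
  candidate F: σ_y = 597.1 MPa, ρ = 10220 kg/m³
  candidate V: σ_y = 92.90 MPa, ρ = 1310 kg/m³
  candidate Q: σ_y = 124.1 MPa, ρ = 7048 kg/m³
  candidate L: σ_y = 214.0 MPa, ρ = 2000 kg/m³
  candidate B: σ_y = 52.88 MPa, ρ = 743.3 kg/m³
  candidate W: σ_y = 801.0 MPa, ρ = 3270 kg/m³
  candidate B: M = 9.78×10⁻³
  candidate W: M = 8.66×10⁻³
  candidate V: M = 7.36×10⁻³
  candidate L: M = 7.31×10⁻³
  candidate F: M = 2.39×10⁻³
  candidate Q: M = 1.58×10⁻³
The maximum is for candidate B.

candidate B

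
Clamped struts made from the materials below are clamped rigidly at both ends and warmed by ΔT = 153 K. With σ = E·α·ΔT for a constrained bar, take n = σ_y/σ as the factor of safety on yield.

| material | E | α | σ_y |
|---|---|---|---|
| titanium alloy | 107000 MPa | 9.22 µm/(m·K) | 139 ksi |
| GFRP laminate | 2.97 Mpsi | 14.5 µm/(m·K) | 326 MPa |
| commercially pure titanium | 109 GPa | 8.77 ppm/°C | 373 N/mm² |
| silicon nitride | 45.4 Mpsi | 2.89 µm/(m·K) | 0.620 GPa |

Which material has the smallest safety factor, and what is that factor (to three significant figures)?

In consistent units (E in GPa, α in ×10⁻⁶/K, σ_y in MPa):
  titanium alloy: E = 107.0, α = 9.22, σ_y = 958.4 → σ = 151 MPa, n = 6.35
  GFRP laminate: E = 20.48, α = 14.5, σ_y = 326.0 → σ = 45.4 MPa, n = 7.18
  commercially pure titanium: E = 109.0, α = 8.77, σ_y = 373.0 → σ = 146 MPa, n = 2.55
  silicon nitride: E = 313.0, α = 2.89, σ_y = 620.0 → σ = 138 MPa, n = 4.48
Smallest n: commercially pure titanium with n = 2.55.

commercially pure titanium, n = 2.55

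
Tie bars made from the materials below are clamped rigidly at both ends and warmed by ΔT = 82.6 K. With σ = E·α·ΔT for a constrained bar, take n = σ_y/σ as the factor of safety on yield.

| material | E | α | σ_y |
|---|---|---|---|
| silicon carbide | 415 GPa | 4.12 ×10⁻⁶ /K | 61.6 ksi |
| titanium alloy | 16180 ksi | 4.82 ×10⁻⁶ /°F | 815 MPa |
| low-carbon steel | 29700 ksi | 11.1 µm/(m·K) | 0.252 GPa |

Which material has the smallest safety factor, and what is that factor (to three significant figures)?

Per material, after unit conversion:
  silicon carbide: E = 415.0, α = 4.12, σ_y = 424.7 → σ = 141 MPa, n = 3.01
  titanium alloy: E = 111.6, α = 8.68, σ_y = 815.0 → σ = 79.9 MPa, n = 10.2
  low-carbon steel: E = 204.8, α = 11.1, σ_y = 252.0 → σ = 188 MPa, n = 1.34
Smallest n: low-carbon steel with n = 1.34.

low-carbon steel, n = 1.34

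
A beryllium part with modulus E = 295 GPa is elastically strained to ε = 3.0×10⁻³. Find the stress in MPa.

σ = E·ε = 295000 MPa × 3.0×10⁻³ = 885 MPa.

885 MPa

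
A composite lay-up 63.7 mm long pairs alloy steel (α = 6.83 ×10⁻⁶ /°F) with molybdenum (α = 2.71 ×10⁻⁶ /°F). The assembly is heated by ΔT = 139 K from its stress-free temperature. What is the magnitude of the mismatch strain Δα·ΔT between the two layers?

1.03×10⁻³

alloy steel: α = 6.83×10⁻⁶/°F × 9/5 = 12.3×10⁻⁶/K.
molybdenum: α = 2.71×10⁻⁶/°F × 9/5 = 4.88×10⁻⁶/K.
Δα = |12.3 − 4.88|×10⁻⁶/K = 7.42×10⁻⁶/K.
Mismatch strain = Δα·ΔT = 7.42×10⁻⁶ × 139.0 = 1.03×10⁻³.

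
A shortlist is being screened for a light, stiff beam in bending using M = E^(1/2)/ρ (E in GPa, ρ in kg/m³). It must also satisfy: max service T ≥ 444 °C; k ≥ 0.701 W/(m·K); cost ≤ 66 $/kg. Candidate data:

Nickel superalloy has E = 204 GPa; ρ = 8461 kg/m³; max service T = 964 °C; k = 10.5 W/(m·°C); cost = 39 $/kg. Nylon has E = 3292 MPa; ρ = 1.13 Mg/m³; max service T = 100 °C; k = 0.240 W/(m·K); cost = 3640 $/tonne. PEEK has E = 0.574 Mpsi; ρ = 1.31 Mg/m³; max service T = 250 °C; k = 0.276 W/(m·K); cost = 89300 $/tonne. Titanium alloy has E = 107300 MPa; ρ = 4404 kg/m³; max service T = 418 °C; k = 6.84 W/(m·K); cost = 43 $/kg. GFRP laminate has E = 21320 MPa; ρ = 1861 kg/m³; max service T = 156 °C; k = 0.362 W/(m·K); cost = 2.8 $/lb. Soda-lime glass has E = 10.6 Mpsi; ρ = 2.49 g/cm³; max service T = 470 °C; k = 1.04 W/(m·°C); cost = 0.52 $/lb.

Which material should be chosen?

Screen on constraints: max service T ≥ 444 °C; k ≥ 0.701 W/(m·K); cost ≤ 66 $/kg. Survivors: nickel superalloy, soda-lime glass.
Normalizing units and computing the index:
  nickel superalloy: E = 204.0 GPa, ρ = 8461 kg/m³
  soda-lime glass: E = 73.08 GPa, ρ = 2490 kg/m³
  soda-lime glass: M = 3.43×10⁻³
  nickel superalloy: M = 1.69×10⁻³
Soda-lime glass has the largest M.

soda-lime glass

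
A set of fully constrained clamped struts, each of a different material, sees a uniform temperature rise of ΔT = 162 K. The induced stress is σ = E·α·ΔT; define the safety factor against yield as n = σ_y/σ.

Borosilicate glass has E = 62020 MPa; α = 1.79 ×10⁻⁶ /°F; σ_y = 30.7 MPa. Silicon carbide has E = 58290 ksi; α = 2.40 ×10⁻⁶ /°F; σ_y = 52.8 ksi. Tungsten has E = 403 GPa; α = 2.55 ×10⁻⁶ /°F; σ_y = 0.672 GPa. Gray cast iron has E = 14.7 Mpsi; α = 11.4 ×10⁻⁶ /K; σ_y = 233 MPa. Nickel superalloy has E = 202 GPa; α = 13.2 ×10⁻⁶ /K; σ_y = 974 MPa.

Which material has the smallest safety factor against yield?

In consistent units (E in GPa, α in ×10⁻⁶/K, σ_y in MPa):
  borosilicate glass: E = 62.02, α = 3.22, σ_y = 30.70 → σ = 32.4 MPa, n = 0.948
  silicon carbide: E = 401.9, α = 4.32, σ_y = 364.0 → σ = 281 MPa, n = 1.29
  tungsten: E = 403.0, α = 4.59, σ_y = 672.0 → σ = 300 MPa, n = 2.24
  gray cast iron: E = 101.4, α = 11.4, σ_y = 233.0 → σ = 187 MPa, n = 1.24
  nickel superalloy: E = 202.0, α = 13.2, σ_y = 974.0 → σ = 432 MPa, n = 2.25
Borosilicate glass has the lowest safety factor, n = 0.948.

borosilicate glass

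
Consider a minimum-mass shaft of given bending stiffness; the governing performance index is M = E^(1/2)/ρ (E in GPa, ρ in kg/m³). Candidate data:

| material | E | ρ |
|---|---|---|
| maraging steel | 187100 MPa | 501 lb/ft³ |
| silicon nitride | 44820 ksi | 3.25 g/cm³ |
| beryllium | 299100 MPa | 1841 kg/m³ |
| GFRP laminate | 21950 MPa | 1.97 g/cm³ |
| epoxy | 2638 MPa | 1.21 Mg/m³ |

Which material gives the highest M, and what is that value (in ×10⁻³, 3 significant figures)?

beryllium, M = 9.39×10⁻³

Normalizing units and computing the index:
  maraging steel: E = 187.1 GPa, ρ = 8025 kg/m³
  silicon nitride: E = 309.0 GPa, ρ = 3250 kg/m³
  beryllium: E = 299.1 GPa, ρ = 1841 kg/m³
  GFRP laminate: E = 21.95 GPa, ρ = 1970 kg/m³
  epoxy: E = 2.638 GPa, ρ = 1210 kg/m³
  beryllium: M = 9.39×10⁻³
  silicon nitride: M = 5.41×10⁻³
  GFRP laminate: M = 2.38×10⁻³
  maraging steel: M = 1.70×10⁻³
  epoxy: M = 1.34×10⁻³
Highest index: beryllium.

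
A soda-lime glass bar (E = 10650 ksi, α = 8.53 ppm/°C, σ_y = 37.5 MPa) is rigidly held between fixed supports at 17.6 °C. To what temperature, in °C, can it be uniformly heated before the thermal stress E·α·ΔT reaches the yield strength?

E = 10650 ksi = 73.43 GPa.
E·α·ΔT = 37.50 MPa ⇒ ΔT = 37.50 / (73.43×10³ × 8.53×10⁻⁶) = 59.87 K.
T = 17.6 + 59.87 = 77.47 °C.

77.5 °C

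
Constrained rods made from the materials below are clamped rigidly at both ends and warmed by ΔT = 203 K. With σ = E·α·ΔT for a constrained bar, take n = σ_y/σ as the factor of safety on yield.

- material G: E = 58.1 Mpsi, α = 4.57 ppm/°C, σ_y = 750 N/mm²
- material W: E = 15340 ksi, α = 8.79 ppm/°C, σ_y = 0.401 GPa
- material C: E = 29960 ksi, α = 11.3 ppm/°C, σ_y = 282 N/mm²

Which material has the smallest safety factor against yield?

Converting E to GPa, α to ×10⁻⁶/K, σ_y to MPa, then σ and n for each:
  material G: E = 400.6, α = 4.57, σ_y = 750.0 → σ = 372 MPa, n = 2.02
  material W: E = 105.8, α = 8.79, σ_y = 401.0 → σ = 189 MPa, n = 2.12
  material C: E = 206.6, α = 11.3, σ_y = 282.0 → σ = 474 MPa, n = 0.595
The minimum is material C at n = 0.595.

material C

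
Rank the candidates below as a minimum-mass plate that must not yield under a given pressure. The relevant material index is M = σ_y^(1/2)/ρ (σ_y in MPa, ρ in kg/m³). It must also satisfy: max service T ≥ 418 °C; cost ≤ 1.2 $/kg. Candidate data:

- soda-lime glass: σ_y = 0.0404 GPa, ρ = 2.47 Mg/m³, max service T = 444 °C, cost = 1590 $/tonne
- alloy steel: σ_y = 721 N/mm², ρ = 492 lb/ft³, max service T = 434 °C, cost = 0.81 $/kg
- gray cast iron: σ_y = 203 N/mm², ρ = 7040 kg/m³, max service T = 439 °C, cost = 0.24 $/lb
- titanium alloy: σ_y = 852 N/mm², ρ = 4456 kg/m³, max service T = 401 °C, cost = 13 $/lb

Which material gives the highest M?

Screen on constraints: max service T ≥ 418 °C; cost ≤ 1.2 $/kg. Survivors: alloy steel, gray cast iron.
Convert each candidate to consistent units, then evaluate M:
  alloy steel: σ_y = 721.0 MPa, ρ = 7881 kg/m³
  gray cast iron: σ_y = 203.0 MPa, ρ = 7040 kg/m³
  alloy steel: M = 3.41×10⁻³
  gray cast iron: M = 2.02×10⁻³
Alloy steel has the largest M.

alloy steel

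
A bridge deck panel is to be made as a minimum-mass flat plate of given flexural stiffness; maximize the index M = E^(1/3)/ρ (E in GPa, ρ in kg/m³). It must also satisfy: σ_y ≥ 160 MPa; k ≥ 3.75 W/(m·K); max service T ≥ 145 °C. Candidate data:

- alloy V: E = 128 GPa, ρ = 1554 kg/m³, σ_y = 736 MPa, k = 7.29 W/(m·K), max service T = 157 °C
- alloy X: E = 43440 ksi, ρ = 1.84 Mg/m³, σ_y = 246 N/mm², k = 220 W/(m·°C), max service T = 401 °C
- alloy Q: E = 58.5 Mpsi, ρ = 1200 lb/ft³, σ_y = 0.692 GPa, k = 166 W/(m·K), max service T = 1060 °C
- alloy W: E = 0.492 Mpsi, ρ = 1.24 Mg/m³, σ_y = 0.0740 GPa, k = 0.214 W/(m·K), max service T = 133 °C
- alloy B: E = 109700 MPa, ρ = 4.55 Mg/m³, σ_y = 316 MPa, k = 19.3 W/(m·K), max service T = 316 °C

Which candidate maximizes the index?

alloy X

Screen on constraints: σ_y ≥ 160 MPa; k ≥ 3.75 W/(m·K); max service T ≥ 145 °C. Survivors: alloy V, alloy X, alloy Q, alloy B.
Putting every candidate on a common basis:
  alloy V: E = 128.0 GPa, ρ = 1554 kg/m³
  alloy X: E = 299.5 GPa, ρ = 1840 kg/m³
  alloy Q: E = 403.3 GPa, ρ = 19220 kg/m³
  alloy B: E = 109.7 GPa, ρ = 4550 kg/m³
  alloy X: M = 3.64×10⁻³
  alloy V: M = 3.24×10⁻³
  alloy B: M = 1.05×10⁻³
  alloy Q: M = 0.384×10⁻³
The maximum is for alloy X.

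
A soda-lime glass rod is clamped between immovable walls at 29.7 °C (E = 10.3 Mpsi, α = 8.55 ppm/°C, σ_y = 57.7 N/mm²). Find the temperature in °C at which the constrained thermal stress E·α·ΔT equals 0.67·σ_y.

E = 10.3 Mpsi = 71.02 GPa.
σ_y = 57.7 N/mm² = 57.70 MPa.
E·α·ΔT = 38.66 MPa ⇒ ΔT = 38.66 / (71.02×10³ × 8.55×10⁻⁶) = 63.67 K.
T = 29.7 + 63.67 = 93.37 °C.

93.4 °C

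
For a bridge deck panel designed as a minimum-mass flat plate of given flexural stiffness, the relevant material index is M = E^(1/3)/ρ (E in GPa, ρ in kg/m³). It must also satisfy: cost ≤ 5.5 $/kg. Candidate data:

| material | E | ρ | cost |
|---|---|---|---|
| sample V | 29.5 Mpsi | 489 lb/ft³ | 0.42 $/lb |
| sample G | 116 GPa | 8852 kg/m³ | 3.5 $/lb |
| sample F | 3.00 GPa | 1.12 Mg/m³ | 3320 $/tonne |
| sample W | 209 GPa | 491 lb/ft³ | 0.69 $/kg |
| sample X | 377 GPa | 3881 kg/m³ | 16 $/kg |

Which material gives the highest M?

Screen on constraints: cost ≤ 5.5 $/kg. Survivors: sample V, sample F, sample W.
After converting to SI:
  sample V: E = 203.4 GPa, ρ = 7833 kg/m³
  sample F: E = 3.000 GPa, ρ = 1120 kg/m³
  sample W: E = 209.0 GPa, ρ = 7865 kg/m³
  sample F: M = 1.29×10⁻³
  sample W: M = 0.755×10⁻³
  sample V: M = 0.751×10⁻³
Sample F ranks first.

sample F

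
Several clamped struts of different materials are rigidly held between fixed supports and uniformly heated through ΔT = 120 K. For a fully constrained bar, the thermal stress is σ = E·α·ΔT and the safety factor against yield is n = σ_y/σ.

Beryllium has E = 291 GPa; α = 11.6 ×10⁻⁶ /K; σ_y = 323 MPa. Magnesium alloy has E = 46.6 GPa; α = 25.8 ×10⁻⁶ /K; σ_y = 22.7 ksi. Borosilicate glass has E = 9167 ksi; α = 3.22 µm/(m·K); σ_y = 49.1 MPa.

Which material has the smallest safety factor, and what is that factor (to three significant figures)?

beryllium, n = 0.797

In consistent units (E in GPa, α in ×10⁻⁶/K, σ_y in MPa):
  beryllium: E = 291.0, α = 11.6, σ_y = 323.0 → σ = 405 MPa, n = 0.797
  magnesium alloy: E = 46.60, α = 25.8, σ_y = 156.5 → σ = 144 MPa, n = 1.08
  borosilicate glass: E = 63.20, α = 3.22, σ_y = 49.10 → σ = 24.4 MPa, n = 2.01
Smallest n: beryllium with n = 0.797.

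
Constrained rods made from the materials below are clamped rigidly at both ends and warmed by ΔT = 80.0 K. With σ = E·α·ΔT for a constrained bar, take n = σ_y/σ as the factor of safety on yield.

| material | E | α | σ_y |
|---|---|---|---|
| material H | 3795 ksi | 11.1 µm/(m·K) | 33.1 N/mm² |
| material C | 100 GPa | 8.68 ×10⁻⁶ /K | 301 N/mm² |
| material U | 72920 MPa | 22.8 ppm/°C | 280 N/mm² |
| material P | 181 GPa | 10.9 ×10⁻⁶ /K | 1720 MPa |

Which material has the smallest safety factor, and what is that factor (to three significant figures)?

material H, n = 1.42

With everything in SI (GPa, ×10⁻⁶/K, MPa):
  material H: E = 26.17, α = 11.1, σ_y = 33.10 → σ = 23.2 MPa, n = 1.42
  material C: E = 100.0, α = 8.68, σ_y = 301.0 → σ = 69.4 MPa, n = 4.33
  material U: E = 72.92, α = 22.8, σ_y = 280.0 → σ = 133 MPa, n = 2.11
  material P: E = 181.0, α = 10.9, σ_y = 1720 → σ = 158 MPa, n = 10.9
Material H has the lowest safety factor, n = 1.42.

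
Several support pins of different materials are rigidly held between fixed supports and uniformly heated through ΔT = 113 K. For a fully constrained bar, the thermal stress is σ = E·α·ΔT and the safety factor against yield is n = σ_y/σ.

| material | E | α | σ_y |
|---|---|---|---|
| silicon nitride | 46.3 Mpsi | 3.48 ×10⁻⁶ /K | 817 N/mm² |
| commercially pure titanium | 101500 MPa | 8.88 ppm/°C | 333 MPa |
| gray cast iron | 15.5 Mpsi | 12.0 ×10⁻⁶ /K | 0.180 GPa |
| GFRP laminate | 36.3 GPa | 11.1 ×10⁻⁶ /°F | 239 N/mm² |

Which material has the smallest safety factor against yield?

Converting E to GPa, α to ×10⁻⁶/K, σ_y to MPa, then σ and n for each:
  silicon nitride: E = 319.2, α = 3.48, σ_y = 817.0 → σ = 126 MPa, n = 6.51
  commercially pure titanium: E = 101.5, α = 8.88, σ_y = 333.0 → σ = 102 MPa, n = 3.27
  gray cast iron: E = 106.9, α = 12.0, σ_y = 180.0 → σ = 145 MPa, n = 1.24
  GFRP laminate: E = 36.30, α = 20.0, σ_y = 239.0 → σ = 82.0 MPa, n = 2.92
The minimum is gray cast iron at n = 1.24.

gray cast iron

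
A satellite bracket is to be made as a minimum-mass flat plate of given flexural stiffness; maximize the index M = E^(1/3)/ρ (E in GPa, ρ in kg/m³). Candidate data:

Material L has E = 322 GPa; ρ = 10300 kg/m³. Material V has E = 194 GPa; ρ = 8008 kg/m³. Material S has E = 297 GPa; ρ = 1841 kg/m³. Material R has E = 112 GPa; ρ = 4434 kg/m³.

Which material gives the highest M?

material S

Per-candidate index values:
  material S: M = 3.62×10⁻³
  material R: M = 1.09×10⁻³
  material V: M = 0.723×10⁻³
  material L: M = 0.665×10⁻³
Highest index: material S.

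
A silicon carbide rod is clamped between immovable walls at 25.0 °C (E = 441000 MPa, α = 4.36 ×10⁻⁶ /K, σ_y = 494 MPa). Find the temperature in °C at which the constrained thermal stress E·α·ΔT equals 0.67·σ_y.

197 °C

E = 441000 MPa = 441.0 GPa.
E·α·ΔT = 331.0 MPa ⇒ ΔT = 331.0 / (441.0×10³ × 4.36×10⁻⁶) = 172.1 K.
T = 25.0 + 172.1 = 197.1 °C.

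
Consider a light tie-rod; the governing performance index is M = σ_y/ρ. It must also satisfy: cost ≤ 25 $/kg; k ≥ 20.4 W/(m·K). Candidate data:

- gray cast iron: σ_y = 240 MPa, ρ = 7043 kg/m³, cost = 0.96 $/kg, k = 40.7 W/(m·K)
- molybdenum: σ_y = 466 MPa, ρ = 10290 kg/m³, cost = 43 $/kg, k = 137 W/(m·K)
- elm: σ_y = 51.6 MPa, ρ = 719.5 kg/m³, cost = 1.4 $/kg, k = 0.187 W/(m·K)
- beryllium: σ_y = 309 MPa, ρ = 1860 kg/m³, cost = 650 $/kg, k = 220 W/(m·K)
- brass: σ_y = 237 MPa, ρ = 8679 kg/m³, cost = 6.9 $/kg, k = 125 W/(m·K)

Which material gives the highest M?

gray cast iron

Screen on constraints: cost ≤ 25 $/kg; k ≥ 20.4 W/(m·K). Survivors: gray cast iron, brass.
Computing M directly (units already consistent):
  gray cast iron: M = 34.1 kN·m/kg
  brass: M = 27.3 kN·m/kg
Gray cast iron has the largest M.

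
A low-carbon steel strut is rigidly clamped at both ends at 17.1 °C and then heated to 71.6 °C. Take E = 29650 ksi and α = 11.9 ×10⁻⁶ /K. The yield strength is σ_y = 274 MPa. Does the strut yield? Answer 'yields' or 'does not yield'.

E = 29650 ksi = 204.4 GPa.
ΔT = 54.50 K. Constrained thermal stress σ = E·α·ΔT = 204.4×10³ MPa × 11.9×10⁻⁶ × 54.50 = 133 MPa (compressive).
Compare to σ_y = 274 MPa: σ < σ_y, so it does not yield.

does not yield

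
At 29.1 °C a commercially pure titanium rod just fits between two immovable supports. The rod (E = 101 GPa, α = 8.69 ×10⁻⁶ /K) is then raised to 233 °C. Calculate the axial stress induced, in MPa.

179 MPa

ΔT = 203.9 K. Constrained thermal stress σ = E·α·ΔT = 101.0×10³ MPa × 8.69×10⁻⁶ × 203.9 = 179 MPa (compressive).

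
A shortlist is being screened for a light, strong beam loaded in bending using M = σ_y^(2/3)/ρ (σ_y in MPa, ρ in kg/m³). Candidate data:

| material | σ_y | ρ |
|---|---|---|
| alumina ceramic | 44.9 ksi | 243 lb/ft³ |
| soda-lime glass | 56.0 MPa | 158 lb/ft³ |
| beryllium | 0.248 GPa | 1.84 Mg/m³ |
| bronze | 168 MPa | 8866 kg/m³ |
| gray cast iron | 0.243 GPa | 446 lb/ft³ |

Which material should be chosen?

After converting to SI:
  alumina ceramic: σ_y = 309.6 MPa, ρ = 3892 kg/m³
  soda-lime glass: σ_y = 56.00 MPa, ρ = 2531 kg/m³
  beryllium: σ_y = 248.0 MPa, ρ = 1840 kg/m³
  bronze: σ_y = 168.0 MPa, ρ = 8866 kg/m³
  gray cast iron: σ_y = 243.0 MPa, ρ = 7144 kg/m³
  beryllium: M = 21.5×10⁻³
  alumina ceramic: M = 11.8×10⁻³
  soda-lime glass: M = 5.78×10⁻³
  gray cast iron: M = 5.45×10⁻³
  bronze: M = 3.43×10⁻³
Highest index: beryllium.

beryllium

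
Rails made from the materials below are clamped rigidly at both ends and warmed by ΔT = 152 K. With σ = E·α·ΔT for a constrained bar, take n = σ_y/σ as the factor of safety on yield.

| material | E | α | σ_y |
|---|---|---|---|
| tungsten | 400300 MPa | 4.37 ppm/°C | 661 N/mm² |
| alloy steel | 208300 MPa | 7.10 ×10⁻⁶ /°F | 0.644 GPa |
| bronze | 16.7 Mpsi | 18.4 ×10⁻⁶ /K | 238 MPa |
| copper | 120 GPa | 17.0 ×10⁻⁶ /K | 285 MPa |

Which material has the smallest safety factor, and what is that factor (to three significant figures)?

bronze, n = 0.739

Converting E to GPa, α to ×10⁻⁶/K, σ_y to MPa, then σ and n for each:
  tungsten: E = 400.3, α = 4.37, σ_y = 661.0 → σ = 266 MPa, n = 2.49
  alloy steel: E = 208.3, α = 12.8, σ_y = 644.0 → σ = 405 MPa, n = 1.59
  bronze: E = 115.1, α = 18.4, σ_y = 238.0 → σ = 322 MPa, n = 0.739
  copper: E = 120.0, α = 17.0, σ_y = 285.0 → σ = 310 MPa, n = 0.919
The minimum is bronze at n = 0.739.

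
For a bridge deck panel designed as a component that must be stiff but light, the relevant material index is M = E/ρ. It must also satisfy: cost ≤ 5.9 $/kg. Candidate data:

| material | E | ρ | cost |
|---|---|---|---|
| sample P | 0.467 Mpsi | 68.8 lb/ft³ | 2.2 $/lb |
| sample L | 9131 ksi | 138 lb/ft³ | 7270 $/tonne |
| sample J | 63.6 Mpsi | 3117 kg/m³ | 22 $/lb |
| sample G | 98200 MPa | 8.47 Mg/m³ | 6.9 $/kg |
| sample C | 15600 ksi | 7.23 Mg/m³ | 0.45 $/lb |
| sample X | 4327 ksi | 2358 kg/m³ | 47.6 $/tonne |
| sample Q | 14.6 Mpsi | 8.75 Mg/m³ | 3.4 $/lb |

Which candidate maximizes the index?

sample C

Screen on constraints: cost ≤ 5.9 $/kg. Survivors: sample P, sample C, sample X.
After converting to SI:
  sample P: E = 3.220 GPa, ρ = 1102 kg/m³
  sample C: E = 107.6 GPa, ρ = 7230 kg/m³
  sample X: E = 29.83 GPa, ρ = 2358 kg/m³
  sample C: M = 14.9 MN·m/kg
  sample X: M = 12.7 MN·m/kg
  sample P: M = 2.92 MN·m/kg
The maximum is for sample C.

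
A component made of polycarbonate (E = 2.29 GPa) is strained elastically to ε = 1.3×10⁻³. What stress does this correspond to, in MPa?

2.98 MPa

σ = E·ε = 2290 MPa × 1.3×10⁻³ = 2.98 MPa.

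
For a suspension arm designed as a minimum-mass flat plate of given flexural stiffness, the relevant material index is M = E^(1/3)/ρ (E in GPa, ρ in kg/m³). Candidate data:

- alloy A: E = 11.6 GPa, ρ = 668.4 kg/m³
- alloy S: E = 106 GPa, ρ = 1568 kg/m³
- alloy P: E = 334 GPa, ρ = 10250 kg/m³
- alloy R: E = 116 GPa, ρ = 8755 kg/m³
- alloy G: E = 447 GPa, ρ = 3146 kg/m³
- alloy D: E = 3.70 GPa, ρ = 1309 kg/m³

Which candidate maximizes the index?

alloy A

Evaluate M for each candidate:
  alloy A: M = 3.39×10⁻³
  alloy S: M = 3.02×10⁻³
  alloy G: M = 2.43×10⁻³
  alloy D: M = 1.18×10⁻³
  alloy P: M = 0.677×10⁻³
  alloy R: M = 0.557×10⁻³
Alloy A has the largest M.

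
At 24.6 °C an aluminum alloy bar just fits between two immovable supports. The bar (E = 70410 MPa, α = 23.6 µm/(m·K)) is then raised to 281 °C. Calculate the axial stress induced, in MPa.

426 MPa

E = 70410 MPa = 70.41 GPa.
ΔT = 256.4 K. Constrained thermal stress σ = E·α·ΔT = 70.41×10³ MPa × 23.6×10⁻⁶ × 256.4 = 426 MPa (compressive).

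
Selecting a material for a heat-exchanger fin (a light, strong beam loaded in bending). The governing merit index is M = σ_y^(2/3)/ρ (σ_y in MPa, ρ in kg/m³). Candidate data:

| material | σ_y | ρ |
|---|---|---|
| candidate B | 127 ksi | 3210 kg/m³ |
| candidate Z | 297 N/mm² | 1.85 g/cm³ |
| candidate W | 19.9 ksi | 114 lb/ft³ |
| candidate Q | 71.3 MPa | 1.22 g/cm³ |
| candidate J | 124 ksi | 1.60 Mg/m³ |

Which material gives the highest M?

candidate J

After converting to SI:
  candidate B: σ_y = 875.6 MPa, ρ = 3210 kg/m³
  candidate Z: σ_y = 297.0 MPa, ρ = 1850 kg/m³
  candidate W: σ_y = 137.2 MPa, ρ = 1826 kg/m³
  candidate Q: σ_y = 71.30 MPa, ρ = 1220 kg/m³
  candidate J: σ_y = 855.0 MPa, ρ = 1600 kg/m³
  candidate J: M = 56.3×10⁻³
  candidate B: M = 28.5×10⁻³
  candidate Z: M = 24.1×10⁻³
  candidate W: M = 14.6×10⁻³
  candidate Q: M = 14.1×10⁻³
Candidate J ranks first.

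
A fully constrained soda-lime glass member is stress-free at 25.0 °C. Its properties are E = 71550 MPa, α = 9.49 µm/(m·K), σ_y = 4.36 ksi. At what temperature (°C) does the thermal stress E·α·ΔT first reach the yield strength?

69.3 °C

E = 71550 MPa = 71.55 GPa.
σ_y = 4.36 ksi = 30.06 MPa.
E·α·ΔT = 30.06 MPa ⇒ ΔT = 30.06 / (71.55×10³ × 9.49×10⁻⁶) = 44.27 K.
T = 25.0 + 44.27 = 69.27 °C.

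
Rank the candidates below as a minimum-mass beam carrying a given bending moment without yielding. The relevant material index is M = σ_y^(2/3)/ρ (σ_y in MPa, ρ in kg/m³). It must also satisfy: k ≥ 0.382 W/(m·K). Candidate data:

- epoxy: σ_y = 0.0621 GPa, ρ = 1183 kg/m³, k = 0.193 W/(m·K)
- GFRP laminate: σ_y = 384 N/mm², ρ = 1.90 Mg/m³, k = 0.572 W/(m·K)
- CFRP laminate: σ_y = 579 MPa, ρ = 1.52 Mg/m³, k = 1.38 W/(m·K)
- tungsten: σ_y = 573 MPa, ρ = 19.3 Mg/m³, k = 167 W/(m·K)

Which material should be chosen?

Screen on constraints: k ≥ 0.382 W/(m·K). Survivors: GFRP laminate, CFRP laminate, tungsten.
Putting every candidate on a common basis:
  GFRP laminate: σ_y = 384.0 MPa, ρ = 1900 kg/m³
  CFRP laminate: σ_y = 579.0 MPa, ρ = 1520 kg/m³
  tungsten: σ_y = 573.0 MPa, ρ = 19300 kg/m³
  CFRP laminate: M = 45.7×10⁻³
  GFRP laminate: M = 27.8×10⁻³
  tungsten: M = 3.57×10⁻³
Highest index: CFRP laminate.

CFRP laminate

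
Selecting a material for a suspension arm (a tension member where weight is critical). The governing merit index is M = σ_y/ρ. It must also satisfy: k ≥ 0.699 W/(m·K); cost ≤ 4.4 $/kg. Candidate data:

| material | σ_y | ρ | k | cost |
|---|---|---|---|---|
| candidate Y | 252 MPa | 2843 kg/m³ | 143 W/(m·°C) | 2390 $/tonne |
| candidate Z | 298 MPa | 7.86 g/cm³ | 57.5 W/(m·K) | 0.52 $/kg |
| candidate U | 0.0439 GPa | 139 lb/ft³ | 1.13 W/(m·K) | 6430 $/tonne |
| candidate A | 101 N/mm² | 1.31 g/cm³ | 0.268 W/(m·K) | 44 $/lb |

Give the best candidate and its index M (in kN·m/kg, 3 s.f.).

Screen on constraints: k ≥ 0.699 W/(m·K); cost ≤ 4.4 $/kg. Survivors: candidate Y, candidate Z.
In SI units:
  candidate Y: σ_y = 252.0 MPa, ρ = 2843 kg/m³
  candidate Z: σ_y = 298.0 MPa, ρ = 7860 kg/m³
  candidate Y: M = 88.6 kN·m/kg
  candidate Z: M = 37.9 kN·m/kg
Candidate Y ranks first.

candidate Y, M = 88.6 kN·m/kg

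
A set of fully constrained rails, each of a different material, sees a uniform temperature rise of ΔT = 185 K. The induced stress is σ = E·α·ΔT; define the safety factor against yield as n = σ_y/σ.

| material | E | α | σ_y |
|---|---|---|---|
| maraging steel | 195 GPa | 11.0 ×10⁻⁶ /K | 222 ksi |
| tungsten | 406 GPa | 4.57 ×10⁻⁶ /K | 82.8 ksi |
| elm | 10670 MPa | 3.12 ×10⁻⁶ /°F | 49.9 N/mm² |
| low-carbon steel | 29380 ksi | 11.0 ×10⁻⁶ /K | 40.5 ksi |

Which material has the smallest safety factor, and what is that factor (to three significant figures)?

Per material, after unit conversion:
  maraging steel: E = 195.0, α = 11.0, σ_y = 1531 → σ = 397 MPa, n = 3.86
  tungsten: E = 406.0, α = 4.57, σ_y = 570.9 → σ = 343 MPa, n = 1.66
  elm: E = 10.67, α = 5.62, σ_y = 49.90 → σ = 11.1 MPa, n = 4.50
  low-carbon steel: E = 202.6, α = 11.0, σ_y = 279.2 → σ = 412 MPa, n = 0.677
Low-carbon steel has the lowest safety factor, n = 0.677.

low-carbon steel, n = 0.677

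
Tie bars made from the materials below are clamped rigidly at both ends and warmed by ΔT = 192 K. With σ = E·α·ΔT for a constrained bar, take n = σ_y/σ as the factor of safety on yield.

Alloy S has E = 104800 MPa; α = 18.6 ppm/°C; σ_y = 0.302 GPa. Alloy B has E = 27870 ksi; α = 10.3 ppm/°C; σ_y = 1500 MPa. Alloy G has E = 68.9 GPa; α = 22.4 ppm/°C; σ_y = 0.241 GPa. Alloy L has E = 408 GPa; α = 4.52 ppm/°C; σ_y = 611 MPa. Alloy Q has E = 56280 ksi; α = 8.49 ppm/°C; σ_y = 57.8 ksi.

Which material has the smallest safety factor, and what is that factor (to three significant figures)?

alloy Q, n = 0.630

With everything in SI (GPa, ×10⁻⁶/K, MPa):
  alloy S: E = 104.8, α = 18.6, σ_y = 302.0 → σ = 374 MPa, n = 0.807
  alloy B: E = 192.2, α = 10.3, σ_y = 1500 → σ = 380 MPa, n = 3.95
  alloy G: E = 68.90, α = 22.4, σ_y = 241.0 → σ = 296 MPa, n = 0.813
  alloy L: E = 408.0, α = 4.52, σ_y = 611.0 → σ = 354 MPa, n = 1.73
  alloy Q: E = 388.0, α = 8.49, σ_y = 398.5 → σ = 633 MPa, n = 0.630
Smallest n: alloy Q with n = 0.630.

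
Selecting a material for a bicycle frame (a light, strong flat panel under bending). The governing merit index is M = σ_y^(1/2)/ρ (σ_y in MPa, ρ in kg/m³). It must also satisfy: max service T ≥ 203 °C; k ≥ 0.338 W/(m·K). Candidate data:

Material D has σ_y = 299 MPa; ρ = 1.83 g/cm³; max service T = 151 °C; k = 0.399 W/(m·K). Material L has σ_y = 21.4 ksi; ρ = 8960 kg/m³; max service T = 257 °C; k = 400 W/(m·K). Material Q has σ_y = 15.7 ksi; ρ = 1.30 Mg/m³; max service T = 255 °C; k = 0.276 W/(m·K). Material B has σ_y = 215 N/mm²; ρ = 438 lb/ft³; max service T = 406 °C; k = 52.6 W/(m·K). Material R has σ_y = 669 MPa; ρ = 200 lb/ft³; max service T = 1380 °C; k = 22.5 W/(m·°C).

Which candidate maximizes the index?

material R

Screen on constraints: max service T ≥ 203 °C; k ≥ 0.338 W/(m·K). Survivors: material L, material B, material R.
In SI units:
  material L: σ_y = 147.5 MPa, ρ = 8960 kg/m³
  material B: σ_y = 215.0 MPa, ρ = 7016 kg/m³
  material R: σ_y = 669.0 MPa, ρ = 3204 kg/m³
  material R: M = 8.07×10⁻³
  material B: M = 2.09×10⁻³
  material L: M = 1.36×10⁻³
The maximum is for material R.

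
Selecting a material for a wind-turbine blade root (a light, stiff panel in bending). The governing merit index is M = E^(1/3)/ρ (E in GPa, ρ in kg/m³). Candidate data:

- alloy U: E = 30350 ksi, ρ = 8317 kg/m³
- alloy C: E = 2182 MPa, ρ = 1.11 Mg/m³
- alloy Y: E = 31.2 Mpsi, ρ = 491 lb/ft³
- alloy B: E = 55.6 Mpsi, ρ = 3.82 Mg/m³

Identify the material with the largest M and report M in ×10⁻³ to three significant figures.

In SI units:
  alloy U: E = 209.3 GPa, ρ = 8317 kg/m³
  alloy C: E = 2.182 GPa, ρ = 1110 kg/m³
  alloy Y: E = 215.1 GPa, ρ = 7865 kg/m³
  alloy B: E = 383.3 GPa, ρ = 3820 kg/m³
  alloy B: M = 1.90×10⁻³
  alloy C: M = 1.17×10⁻³
  alloy Y: M = 0.762×10⁻³
  alloy U: M = 0.714×10⁻³
Alloy B ranks first.

alloy B, M = 1.90×10⁻³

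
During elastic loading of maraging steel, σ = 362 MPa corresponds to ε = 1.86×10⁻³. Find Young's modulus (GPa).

195 GPa

E = σ/ε = 362 MPa / 1.86×10⁻³ = 194600 MPa = 195 GPa.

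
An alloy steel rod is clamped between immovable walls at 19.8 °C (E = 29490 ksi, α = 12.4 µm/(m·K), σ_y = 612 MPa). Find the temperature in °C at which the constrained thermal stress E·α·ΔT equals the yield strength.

263 °C

E = 29490 ksi = 203.3 GPa.
E·α·ΔT = 612.0 MPa ⇒ ΔT = 612.0 / (203.3×10³ × 12.4×10⁻⁶) = 242.7 K.
T = 19.8 + 242.7 = 262.5 °C.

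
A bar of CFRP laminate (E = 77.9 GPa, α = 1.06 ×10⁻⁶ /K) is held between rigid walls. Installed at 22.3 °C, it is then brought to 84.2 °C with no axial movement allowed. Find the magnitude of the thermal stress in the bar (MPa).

ΔT = 61.90 K. Constrained thermal stress σ = E·α·ΔT = 77.90×10³ MPa × 1.06×10⁻⁶ × 61.90 = 5.11 MPa (compressive).

5.11 MPa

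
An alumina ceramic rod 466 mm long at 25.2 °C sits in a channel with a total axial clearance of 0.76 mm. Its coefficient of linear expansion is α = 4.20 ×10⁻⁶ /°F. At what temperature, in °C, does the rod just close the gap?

α = 4.20×10⁻⁶/°F × 9/5 = 7.56×10⁻⁶/K.
α·L₀·ΔT = 0.76 mm ⇒ ΔT = 0.76 / (7.56×10⁻⁶ × 466.0) = 215.7 K.
T = 25.2 + 215.7 = 240.9 °C.

241 °C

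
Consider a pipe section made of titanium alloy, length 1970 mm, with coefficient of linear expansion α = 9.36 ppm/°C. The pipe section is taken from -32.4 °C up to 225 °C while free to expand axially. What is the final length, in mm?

1974.7 mm

ΔT = 225 − (-32.4) = 257.4 K.
ΔL = α·L₀·ΔT = 9.36×10⁻⁶ × 1970 mm × 257.4 K = 4.75 mm.
L = L₀ + ΔL = 1970 + 4.75 = 1974.7 mm.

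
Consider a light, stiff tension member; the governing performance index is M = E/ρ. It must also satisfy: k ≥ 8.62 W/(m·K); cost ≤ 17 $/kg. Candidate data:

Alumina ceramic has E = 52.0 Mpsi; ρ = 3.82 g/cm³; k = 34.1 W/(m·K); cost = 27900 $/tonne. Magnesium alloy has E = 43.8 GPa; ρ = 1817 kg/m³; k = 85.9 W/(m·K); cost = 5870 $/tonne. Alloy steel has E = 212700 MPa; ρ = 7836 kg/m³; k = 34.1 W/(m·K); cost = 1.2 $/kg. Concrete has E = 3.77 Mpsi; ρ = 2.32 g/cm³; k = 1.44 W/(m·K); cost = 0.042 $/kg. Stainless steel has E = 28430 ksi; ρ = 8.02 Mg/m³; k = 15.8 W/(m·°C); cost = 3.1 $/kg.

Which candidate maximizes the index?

Screen on constraints: k ≥ 8.62 W/(m·K); cost ≤ 17 $/kg. Survivors: magnesium alloy, alloy steel, stainless steel.
In SI units:
  magnesium alloy: E = 43.80 GPa, ρ = 1817 kg/m³
  alloy steel: E = 212.7 GPa, ρ = 7836 kg/m³
  stainless steel: E = 196.0 GPa, ρ = 8020 kg/m³
  alloy steel: M = 27.1 MN·m/kg
  stainless steel: M = 24.4 MN·m/kg
  magnesium alloy: M = 24.1 MN·m/kg
Alloy steel ranks first.

alloy steel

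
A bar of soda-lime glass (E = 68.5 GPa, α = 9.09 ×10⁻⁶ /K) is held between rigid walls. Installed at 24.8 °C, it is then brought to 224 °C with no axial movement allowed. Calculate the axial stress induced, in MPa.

124 MPa

ΔT = 199.2 K. Constrained thermal stress σ = E·α·ΔT = 68.50×10³ MPa × 9.09×10⁻⁶ × 199.2 = 124 MPa (compressive).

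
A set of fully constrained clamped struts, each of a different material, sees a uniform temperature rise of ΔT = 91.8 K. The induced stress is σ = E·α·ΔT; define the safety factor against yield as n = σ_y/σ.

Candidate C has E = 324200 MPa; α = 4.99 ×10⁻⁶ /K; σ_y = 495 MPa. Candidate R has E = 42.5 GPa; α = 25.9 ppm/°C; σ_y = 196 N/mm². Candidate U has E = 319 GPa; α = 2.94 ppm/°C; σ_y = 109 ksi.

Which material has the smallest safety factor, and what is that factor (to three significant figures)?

Converting E to GPa, α to ×10⁻⁶/K, σ_y to MPa, then σ and n for each:
  candidate C: E = 324.2, α = 4.99, σ_y = 495.0 → σ = 149 MPa, n = 3.33
  candidate R: E = 42.50, α = 25.9, σ_y = 196.0 → σ = 101 MPa, n = 1.94
  candidate U: E = 319.0, α = 2.94, σ_y = 751.5 → σ = 86.1 MPa, n = 8.73
Candidate R has the lowest safety factor, n = 1.94.

candidate R, n = 1.94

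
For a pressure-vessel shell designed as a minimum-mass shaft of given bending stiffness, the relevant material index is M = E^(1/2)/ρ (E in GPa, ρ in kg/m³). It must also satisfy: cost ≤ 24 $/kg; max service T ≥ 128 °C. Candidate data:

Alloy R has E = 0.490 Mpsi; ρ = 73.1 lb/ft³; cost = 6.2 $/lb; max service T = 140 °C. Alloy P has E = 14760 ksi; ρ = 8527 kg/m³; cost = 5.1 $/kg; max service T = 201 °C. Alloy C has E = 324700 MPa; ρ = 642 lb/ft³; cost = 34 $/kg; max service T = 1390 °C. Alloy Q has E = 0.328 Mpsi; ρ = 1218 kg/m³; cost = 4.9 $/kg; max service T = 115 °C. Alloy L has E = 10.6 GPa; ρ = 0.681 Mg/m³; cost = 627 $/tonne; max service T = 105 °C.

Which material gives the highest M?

Screen on constraints: cost ≤ 24 $/kg; max service T ≥ 128 °C. Survivors: alloy R, alloy P.
In SI units:
  alloy R: E = 3.378 GPa, ρ = 1171 kg/m³
  alloy P: E = 101.8 GPa, ρ = 8527 kg/m³
  alloy R: M = 1.57×10⁻³
  alloy P: M = 1.18×10⁻³
Alloy R has the largest M.

alloy R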